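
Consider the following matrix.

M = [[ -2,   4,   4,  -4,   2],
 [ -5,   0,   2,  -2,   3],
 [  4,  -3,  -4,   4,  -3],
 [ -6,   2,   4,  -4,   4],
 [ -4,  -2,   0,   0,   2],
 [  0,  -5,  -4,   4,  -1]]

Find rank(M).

2

Row reduce to echelon form.
R2 ← R2 − (5/2)·R1: [0, -10, -8, 8, -2]
R3 ← R3 + (2)·R1: [0, 5, 4, -4, 1]
R4 ← R4 − (3)·R1: [0, -10, -8, 8, -2]
R5 ← R5 − (2)·R1: [0, -10, -8, 8, -2]
R3 ← R3 + (1/2)·R2: [0, 0, 0, 0, 0]
R4 ← R4 − R2: [0, 0, 0, 0, 0]
R5 ← R5 − R2: [0, 0, 0, 0, 0]
R6 ← R6 − (1/2)·R2: [0, 0, 0, 0, 0]
Echelon form has 2 nonzero rows, so rank(M) = 2.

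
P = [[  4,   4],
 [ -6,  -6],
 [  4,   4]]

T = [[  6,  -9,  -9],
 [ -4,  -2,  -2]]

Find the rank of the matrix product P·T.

First compute PT:
[[  8, -44, -44],
 [-12,  66,  66],
 [  8, -44, -44]]
Now row reduce the product.
R2 ← R2 + (3/2)·R1: [0, 0, 0]
R3 ← R3 − R1: [0, 0, 0]
1 nonzero row, so rank(PT) = 1.

1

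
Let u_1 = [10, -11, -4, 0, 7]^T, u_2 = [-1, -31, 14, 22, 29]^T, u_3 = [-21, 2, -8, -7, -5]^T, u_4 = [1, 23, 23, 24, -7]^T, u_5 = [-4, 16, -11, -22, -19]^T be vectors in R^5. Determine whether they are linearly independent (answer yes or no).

yes

Form the matrix with these vectors as rows and row reduce.
R2 ← R2 + (1/10)·R1: [0, -321/10, 68/5, 22, 297/10]
R3 ← R3 + (21/10)·R1: [0, -211/10, -82/5, -7, 97/10]
R4 ← R4 − (1/10)·R1: [0, 241/10, 117/5, 24, -77/10]
R5 ← R5 + (2/5)·R1: [0, 58/5, -63/5, -22, -81/5]
R3 ← R3 − (211/321)·R2: [0, 0, -8134/321, -6889/321, -1051/107]
R4 ← R4 + (241/321)·R2: [0, 0, 10789/321, 13006/321, 1562/107]
R5 ← R5 + (116/321)·R2: [0, 0, -2467/321, -4510/321, -585/107]
R4 ← R4 + (10789/8134)·R3: [0, 0, 0, 1181/98, 12767/8134]
R5 ← R5 − (2467/8134)·R3: [0, 0, 0, -739/98, -20239/8134]
R5 ← R5 + (739/1181)·R4: [0, 0, 0, 0, -147627/98023]
5 nonzero rows, so the 5 vectors span a space of dimension 5.
Since 5 = 5, the vectors are linearly independent.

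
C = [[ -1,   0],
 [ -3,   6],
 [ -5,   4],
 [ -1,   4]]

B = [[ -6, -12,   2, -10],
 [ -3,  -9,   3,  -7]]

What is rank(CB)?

First compute CB:
[[  6,  12,  -2,  10],
 [  0, -18,  12, -12],
 [ 18,  24,   2,  22],
 [ -6, -24,  10, -18]]
Now row reduce the product.
R3 ← R3 − (3)·R1: [0, -12, 8, -8]
R4 ← R4 + R1: [0, -12, 8, -8]
R3 ← R3 − (2/3)·R2: [0, 0, 0, 0]
R4 ← R4 − (2/3)·R2: [0, 0, 0, 0]
2 nonzero rows, so rank(CB) = 2.

2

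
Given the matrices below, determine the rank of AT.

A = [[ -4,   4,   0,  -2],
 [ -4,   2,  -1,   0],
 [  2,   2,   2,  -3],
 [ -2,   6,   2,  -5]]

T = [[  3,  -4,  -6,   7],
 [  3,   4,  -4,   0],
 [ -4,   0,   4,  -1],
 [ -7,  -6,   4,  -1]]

First compute AT:
[[ 14,  44,   0, -26],
 [ -2,  24,  12, -27],
 [ 25,  18, -24,  15],
 [ 39,  62, -24, -11]]
Now row reduce the product.
R2 ← R2 + (1/7)·R1: [0, 212/7, 12, -215/7]
R3 ← R3 − (25/14)·R1: [0, -424/7, -24, 430/7]
R4 ← R4 − (39/14)·R1: [0, -424/7, -24, 430/7]
R3 ← R3 + (2)·R2: [0, 0, 0, 0]
R4 ← R4 + (2)·R2: [0, 0, 0, 0]
2 nonzero rows, so rank(AT) = 2.

2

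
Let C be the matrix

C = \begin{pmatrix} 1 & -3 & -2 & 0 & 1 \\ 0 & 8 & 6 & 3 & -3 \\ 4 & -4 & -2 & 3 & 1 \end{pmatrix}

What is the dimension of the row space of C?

2

Row reduce to echelon form.
R3 ← R3 − (4)·R1: [0, 8, 6, 3, -3]
R3 ← R3 − R2: [0, 0, 0, 0, 0]
Echelon form has 2 nonzero rows, so rank(C) = 2.
The row space has dimension equal to the rank: 2.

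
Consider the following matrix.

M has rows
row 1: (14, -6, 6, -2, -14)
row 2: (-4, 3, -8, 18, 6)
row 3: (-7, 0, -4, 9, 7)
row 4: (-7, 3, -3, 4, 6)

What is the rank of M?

Row reduce to echelon form.
R2 ← R2 + (2/7)·R1: [0, 9/7, -44/7, 122/7, 2]
R3 ← R3 + (1/2)·R1: [0, -3, -1, 8, 0]
R4 ← R4 + (1/2)·R1: [0, 0, 0, 3, -1]
R3 ← R3 + (7/3)·R2: [0, 0, -47/3, 146/3, 14/3]
Echelon form has 4 nonzero rows, so rank(M) = 4.

4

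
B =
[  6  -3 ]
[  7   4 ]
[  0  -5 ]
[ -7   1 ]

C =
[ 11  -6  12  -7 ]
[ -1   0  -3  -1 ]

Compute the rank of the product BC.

2

First compute BC:
[[ 69, -36,  81, -39],
 [ 73, -42,  72, -53],
 [  5,   0,  15,   5],
 [-78,  42, -87,  48]]
Now row reduce the product.
R2 ← R2 − (73/69)·R1: [0, -90/23, -315/23, -270/23]
R3 ← R3 − (5/69)·R1: [0, 60/23, 210/23, 180/23]
R4 ← R4 + (26/23)·R1: [0, 30/23, 105/23, 90/23]
R3 ← R3 + (2/3)·R2: [0, 0, 0, 0]
R4 ← R4 + (1/3)·R2: [0, 0, 0, 0]
2 nonzero rows, so rank(BC) = 2.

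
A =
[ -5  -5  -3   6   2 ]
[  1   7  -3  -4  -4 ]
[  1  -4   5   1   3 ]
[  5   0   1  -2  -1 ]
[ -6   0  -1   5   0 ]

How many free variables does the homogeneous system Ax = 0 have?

Row reduce to echelon form.
R2 ← R2 + (1/5)·R1: [0, 6, -18/5, -14/5, -18/5]
R3 ← R3 + (1/5)·R1: [0, -5, 22/5, 11/5, 17/5]
R4 ← R4 + R1: [0, -5, -2, 4, 1]
R5 ← R5 − (6/5)·R1: [0, 6, 13/5, -11/5, -12/5]
R3 ← R3 + (5/6)·R2: [0, 0, 7/5, -2/15, 2/5]
R4 ← R4 + (5/6)·R2: [0, 0, -5, 5/3, -2]
R5 ← R5 − R2: [0, 0, 31/5, 3/5, 6/5]
R4 ← R4 + (25/7)·R3: [0, 0, 0, 25/21, -4/7]
R5 ← R5 − (31/7)·R3: [0, 0, 0, 25/21, -4/7]
R5 ← R5 − R4: [0, 0, 0, 0, 0]
4 nonzero rows, so rank(A) = 4.
A has 5 columns; by rank–nullity, nullity = 5 − 4 = 1.

1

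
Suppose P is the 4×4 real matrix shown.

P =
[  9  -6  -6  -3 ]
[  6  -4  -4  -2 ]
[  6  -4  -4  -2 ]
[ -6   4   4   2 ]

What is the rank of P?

1

Row reduce to echelon form.
R2 ← R2 − (2/3)·R1: [0, 0, 0, 0]
R3 ← R3 − (2/3)·R1: [0, 0, 0, 0]
R4 ← R4 + (2/3)·R1: [0, 0, 0, 0]
Echelon form has 1 nonzero row, so rank(P) = 1.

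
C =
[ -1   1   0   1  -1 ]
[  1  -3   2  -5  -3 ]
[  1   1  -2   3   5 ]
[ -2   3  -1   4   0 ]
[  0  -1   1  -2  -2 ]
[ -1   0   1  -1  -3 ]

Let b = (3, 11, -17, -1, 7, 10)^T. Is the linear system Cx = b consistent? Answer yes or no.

Row reduce the augmented matrix [C | b].
R2 ← R2 + R1: [0, -2, 2, -4, -4, 14]
R3 ← R3 + R1: [0, 2, -2, 4, 4, -14]
R4 ← R4 − (2)·R1: [0, 1, -1, 2, 2, -7]
R6 ← R6 − R1: [0, -1, 1, -2, -2, 7]
R3 ← R3 + R2: [0, 0, 0, 0, 0, 0]
R4 ← R4 + (1/2)·R2: [0, 0, 0, 0, 0, 0]
R5 ← R5 − (1/2)·R2: [0, 0, 0, 0, 0, 0]
R6 ← R6 − (1/2)·R2: [0, 0, 0, 0, 0, 0]
The echelon form has 2 nonzero rows, and every pivot lies in the first 5 columns, so rank(C) = rank([C|b]) = 2.
The system is consistent.

yes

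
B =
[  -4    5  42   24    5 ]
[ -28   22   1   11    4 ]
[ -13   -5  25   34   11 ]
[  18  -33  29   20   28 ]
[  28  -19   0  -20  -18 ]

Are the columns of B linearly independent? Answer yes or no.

Row reduce B to echelon form.
R2 ← R2 − (7)·R1: [0, -13, -293, -157, -31]
R3 ← R3 − (13/4)·R1: [0, -85/4, -223/2, -44, -21/4]
R4 ← R4 + (9/2)·R1: [0, -21/2, 218, 128, 101/2]
R5 ← R5 + (7)·R1: [0, 16, 294, 148, 17]
R3 ← R3 − (85/52)·R2: [0, 0, 19107/52, 11057/52, 1181/26]
R4 ← R4 − (21/26)·R2: [0, 0, 11821/26, 6625/26, 982/13]
R5 ← R5 + (16/13)·R2: [0, 0, -866/13, -588/13, -275/13]
R4 ← R4 − (23642/19107)·R3: [0, 0, 0, -158497/19107, 369421/19107]
R5 ← R5 + (3464/19107)·R3: [0, 0, 0, -127658/19107, -246841/19107]
R5 ← R5 − (127658/158497)·R4: [0, 0, 0, 0, -4515785/158497]
5 pivots among 5 columns.
Every column is a pivot column, so the columns are linearly independent.

yes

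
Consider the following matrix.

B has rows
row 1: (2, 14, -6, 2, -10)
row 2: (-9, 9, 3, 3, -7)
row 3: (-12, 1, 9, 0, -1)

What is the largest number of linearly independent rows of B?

Row reduce to echelon form.
R2 ← R2 + (9/2)·R1: [0, 72, -24, 12, -52]
R3 ← R3 + (6)·R1: [0, 85, -27, 12, -61]
R3 ← R3 − (85/72)·R2: [0, 0, 4/3, -13/6, 7/18]
Echelon form has 3 nonzero rows, so rank(B) = 3.
The rank gives the maximum number of linearly independent rows: 3.

3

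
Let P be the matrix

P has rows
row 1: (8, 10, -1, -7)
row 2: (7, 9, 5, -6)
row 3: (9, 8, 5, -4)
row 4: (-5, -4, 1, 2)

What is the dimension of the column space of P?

Row reduce to echelon form.
R2 ← R2 − (7/8)·R1: [0, 1/4, 47/8, 1/8]
R3 ← R3 − (9/8)·R1: [0, -13/4, 49/8, 31/8]
R4 ← R4 + (5/8)·R1: [0, 9/4, 3/8, -19/8]
R3 ← R3 + (13)·R2: [0, 0, 165/2, 11/2]
R4 ← R4 − (9)·R2: [0, 0, -105/2, -7/2]
R4 ← R4 + (7/11)·R3: [0, 0, 0, 0]
Echelon form has 3 nonzero rows, so rank(P) = 3.
The column space has dimension equal to the rank: 3.

3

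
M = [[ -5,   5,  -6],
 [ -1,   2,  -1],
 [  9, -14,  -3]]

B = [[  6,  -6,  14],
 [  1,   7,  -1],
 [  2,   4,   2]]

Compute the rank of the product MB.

3

First compute MB:
[[-37,  41, -87],
 [ -6,  16, -18],
 [ 34, -164, 134]]
Now row reduce the product.
R2 ← R2 − (6/37)·R1: [0, 346/37, -144/37]
R3 ← R3 + (34/37)·R1: [0, -4674/37, 2000/37]
R3 ← R3 + (2337/173)·R2: [0, 0, 256/173]
3 nonzero rows, so rank(MB) = 3.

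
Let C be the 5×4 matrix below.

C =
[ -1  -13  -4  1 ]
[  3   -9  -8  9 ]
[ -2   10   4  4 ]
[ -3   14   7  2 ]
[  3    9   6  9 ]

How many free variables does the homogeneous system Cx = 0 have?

0

Row reduce to echelon form.
R2 ← R2 + (3)·R1: [0, -48, -20, 12]
R3 ← R3 − (2)·R1: [0, 36, 12, 2]
R4 ← R4 − (3)·R1: [0, 53, 19, -1]
R5 ← R5 + (3)·R1: [0, -30, -6, 12]
R3 ← R3 + (3/4)·R2: [0, 0, -3, 11]
R4 ← R4 + (53/48)·R2: [0, 0, -37/12, 49/4]
R5 ← R5 − (5/8)·R2: [0, 0, 13/2, 9/2]
R4 ← R4 − (37/36)·R3: [0, 0, 0, 17/18]
R5 ← R5 + (13/6)·R3: [0, 0, 0, 85/3]
R5 ← R5 − (30)·R4: [0, 0, 0, 0]
4 nonzero rows, so rank(C) = 4.
C has 4 columns; by rank–nullity, nullity = 4 − 4 = 0.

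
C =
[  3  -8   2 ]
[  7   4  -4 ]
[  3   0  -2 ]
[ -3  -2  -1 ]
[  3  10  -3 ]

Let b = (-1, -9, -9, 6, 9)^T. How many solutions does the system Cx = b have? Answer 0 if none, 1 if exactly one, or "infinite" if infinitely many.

Row reduce the augmented matrix [C | b].
R2 ← R2 − (7/3)·R1: [0, 68/3, -26/3, -20/3]
R3 ← R3 − R1: [0, 8, -4, -8]
R4 ← R4 + R1: [0, -10, 1, 5]
R5 ← R5 − R1: [0, 18, -5, 10]
R3 ← R3 − (6/17)·R2: [0, 0, -16/17, -96/17]
R4 ← R4 + (15/34)·R2: [0, 0, -48/17, 35/17]
R5 ← R5 − (27/34)·R2: [0, 0, 32/17, 260/17]
R4 ← R4 − (3)·R3: [0, 0, 0, 19]
R5 ← R5 + (2)·R3: [0, 0, 0, 4]
R5 ← R5 − (4/19)·R4: [0, 0, 0, 0]
The echelon form has 4 nonzero rows; the last pivot sits in the augmented column, so rank(C) = 3 but rank([C|b]) = 4.
Since the ranks differ, the system is inconsistent.
It has no solutions.

0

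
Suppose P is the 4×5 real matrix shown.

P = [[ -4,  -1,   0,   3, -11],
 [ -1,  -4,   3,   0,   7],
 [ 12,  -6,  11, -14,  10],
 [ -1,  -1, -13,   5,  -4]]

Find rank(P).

Row reduce to echelon form.
R2 ← R2 − (1/4)·R1: [0, -15/4, 3, -3/4, 39/4]
R3 ← R3 + (3)·R1: [0, -9, 11, -5, -23]
R4 ← R4 − (1/4)·R1: [0, -3/4, -13, 17/4, -5/4]
R3 ← R3 − (12/5)·R2: [0, 0, 19/5, -16/5, -232/5]
R4 ← R4 − (1/5)·R2: [0, 0, -68/5, 22/5, -16/5]
R4 ← R4 + (68/19)·R3: [0, 0, 0, -134/19, -3216/19]
Echelon form has 4 nonzero rows, so rank(P) = 4.

4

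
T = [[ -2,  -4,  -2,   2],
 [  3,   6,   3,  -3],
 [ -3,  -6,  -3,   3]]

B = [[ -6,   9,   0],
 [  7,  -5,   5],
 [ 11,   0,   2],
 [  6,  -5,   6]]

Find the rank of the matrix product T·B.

First compute TB:
[[-26,  -8, -12],
 [ 39,  12,  18],
 [-39, -12, -18]]
Now row reduce the product.
R2 ← R2 + (3/2)·R1: [0, 0, 0]
R3 ← R3 − (3/2)·R1: [0, 0, 0]
1 nonzero row, so rank(TB) = 1.

1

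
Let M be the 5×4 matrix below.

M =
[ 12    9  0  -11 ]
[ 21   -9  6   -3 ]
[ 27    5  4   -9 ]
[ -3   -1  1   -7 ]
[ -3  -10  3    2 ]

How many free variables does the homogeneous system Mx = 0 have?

Row reduce to echelon form.
R2 ← R2 − (7/4)·R1: [0, -99/4, 6, 65/4]
R3 ← R3 − (9/4)·R1: [0, -61/4, 4, 63/4]
R4 ← R4 + (1/4)·R1: [0, 5/4, 1, -39/4]
R5 ← R5 + (1/4)·R1: [0, -31/4, 3, -3/4]
R3 ← R3 − (61/99)·R2: [0, 0, 10/33, 568/99]
R4 ← R4 + (5/99)·R2: [0, 0, 43/33, -884/99]
R5 ← R5 − (31/99)·R2: [0, 0, 37/33, -578/99]
R4 ← R4 − (43/10)·R3: [0, 0, 0, -168/5]
R5 ← R5 − (37/10)·R3: [0, 0, 0, -406/15]
R5 ← R5 − (29/36)·R4: [0, 0, 0, 0]
4 nonzero rows, so rank(M) = 4.
M has 4 columns; by rank–nullity, nullity = 4 − 4 = 0.

0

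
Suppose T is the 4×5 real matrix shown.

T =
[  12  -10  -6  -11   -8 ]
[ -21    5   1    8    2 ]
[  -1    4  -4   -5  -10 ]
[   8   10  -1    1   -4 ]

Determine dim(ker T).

Row reduce to echelon form.
R2 ← R2 + (7/4)·R1: [0, -25/2, -19/2, -45/4, -12]
R3 ← R3 + (1/12)·R1: [0, 19/6, -9/2, -71/12, -32/3]
R4 ← R4 − (2/3)·R1: [0, 50/3, 3, 25/3, 4/3]
R3 ← R3 + (19/75)·R2: [0, 0, -518/75, -263/30, -1028/75]
R4 ← R4 + (4/3)·R2: [0, 0, -29/3, -20/3, -44/3]
R4 ← R4 − (725/518)·R3: [0, 0, 0, 5805/1036, 1170/259]
4 nonzero rows, so rank(T) = 4.
T has 5 columns; by rank–nullity, nullity = 5 − 4 = 1.

1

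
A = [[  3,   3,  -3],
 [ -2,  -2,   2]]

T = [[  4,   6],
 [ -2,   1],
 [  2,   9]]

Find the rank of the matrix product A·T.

1

First compute AT:
[[  0,  -6],
 [  0,   4]]
Now row reduce the product.
R2 ← R2 + (2/3)·R1: [0, 0]
1 nonzero row, so rank(AT) = 1.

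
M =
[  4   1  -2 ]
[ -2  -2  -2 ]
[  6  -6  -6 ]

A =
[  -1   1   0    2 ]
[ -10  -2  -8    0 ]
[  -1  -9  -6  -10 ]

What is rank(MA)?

First compute MA:
[[-12,  20,   4,  28],
 [ 24,  20,  28,  16],
 [ 60,  72,  84,  72]]
Now row reduce the product.
R2 ← R2 + (2)·R1: [0, 60, 36, 72]
R3 ← R3 + (5)·R1: [0, 172, 104, 212]
R3 ← R3 − (43/15)·R2: [0, 0, 4/5, 28/5]
3 nonzero rows, so rank(MA) = 3.

3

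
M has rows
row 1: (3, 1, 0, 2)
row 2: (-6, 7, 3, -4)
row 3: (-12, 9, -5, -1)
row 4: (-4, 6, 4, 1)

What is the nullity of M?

Row reduce to echelon form.
R2 ← R2 + (2)·R1: [0, 9, 3, 0]
R3 ← R3 + (4)·R1: [0, 13, -5, 7]
R4 ← R4 + (4/3)·R1: [0, 22/3, 4, 11/3]
R3 ← R3 − (13/9)·R2: [0, 0, -28/3, 7]
R4 ← R4 − (22/27)·R2: [0, 0, 14/9, 11/3]
R4 ← R4 + (1/6)·R3: [0, 0, 0, 29/6]
4 nonzero rows, so rank(M) = 4.
M has 4 columns; by rank–nullity, nullity = 4 − 4 = 0.

0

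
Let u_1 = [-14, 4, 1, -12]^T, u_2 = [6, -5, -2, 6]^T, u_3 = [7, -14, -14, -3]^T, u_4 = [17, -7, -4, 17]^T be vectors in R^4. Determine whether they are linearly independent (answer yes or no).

Form the matrix with these vectors as rows and row reduce.
R2 ← R2 + (3/7)·R1: [0, -23/7, -11/7, 6/7]
R3 ← R3 + (1/2)·R1: [0, -12, -27/2, -9]
R4 ← R4 + (17/14)·R1: [0, -15/7, -39/14, 17/7]
R3 ← R3 − (84/23)·R2: [0, 0, -357/46, -279/23]
R4 ← R4 − (15/23)·R2: [0, 0, -81/46, 43/23]
R4 ← R4 − (27/119)·R3: [0, 0, 0, 550/119]
4 nonzero rows, so the 4 vectors span a space of dimension 4.
Since 4 = 4, the vectors are linearly independent.

yes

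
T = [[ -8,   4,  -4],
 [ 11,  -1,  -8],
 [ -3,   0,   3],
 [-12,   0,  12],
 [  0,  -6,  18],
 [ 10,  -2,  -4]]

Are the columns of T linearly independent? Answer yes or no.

Row reduce T to echelon form.
R2 ← R2 + (11/8)·R1: [0, 9/2, -27/2]
R3 ← R3 − (3/8)·R1: [0, -3/2, 9/2]
R4 ← R4 − (3/2)·R1: [0, -6, 18]
R6 ← R6 + (5/4)·R1: [0, 3, -9]
R3 ← R3 + (1/3)·R2: [0, 0, 0]
R4 ← R4 + (4/3)·R2: [0, 0, 0]
R5 ← R5 + (4/3)·R2: [0, 0, 0]
R6 ← R6 − (2/3)·R2: [0, 0, 0]
2 pivots among 3 columns.
Only 2 < 3 pivot columns, so the columns are linearly dependent.

no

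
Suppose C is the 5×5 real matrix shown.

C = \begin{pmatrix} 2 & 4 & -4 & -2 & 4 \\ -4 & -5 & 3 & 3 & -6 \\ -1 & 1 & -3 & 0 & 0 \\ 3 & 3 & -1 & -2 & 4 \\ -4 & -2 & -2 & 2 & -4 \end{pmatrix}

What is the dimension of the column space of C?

Row reduce to echelon form.
R2 ← R2 + (2)·R1: [0, 3, -5, -1, 2]
R3 ← R3 + (1/2)·R1: [0, 3, -5, -1, 2]
R4 ← R4 − (3/2)·R1: [0, -3, 5, 1, -2]
R5 ← R5 + (2)·R1: [0, 6, -10, -2, 4]
R3 ← R3 − R2: [0, 0, 0, 0, 0]
R4 ← R4 + R2: [0, 0, 0, 0, 0]
R5 ← R5 − (2)·R2: [0, 0, 0, 0, 0]
Echelon form has 2 nonzero rows, so rank(C) = 2.
The column space has dimension equal to the rank: 2.

2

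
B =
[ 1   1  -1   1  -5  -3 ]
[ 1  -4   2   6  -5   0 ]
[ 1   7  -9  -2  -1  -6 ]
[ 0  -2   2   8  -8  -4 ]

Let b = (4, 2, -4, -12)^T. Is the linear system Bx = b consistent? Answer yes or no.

Row reduce the augmented matrix [B | b].
R2 ← R2 − R1: [0, -5, 3, 5, 0, 3, -2]
R3 ← R3 − R1: [0, 6, -8, -3, 4, -3, -8]
R3 ← R3 + (6/5)·R2: [0, 0, -22/5, 3, 4, 3/5, -52/5]
R4 ← R4 − (2/5)·R2: [0, 0, 4/5, 6, -8, -26/5, -56/5]
R4 ← R4 + (2/11)·R3: [0, 0, 0, 72/11, -80/11, -56/11, -144/11]
The echelon form has 4 nonzero rows, and every pivot lies in the first 6 columns, so rank(B) = rank([B|b]) = 4.
The system is consistent.

yes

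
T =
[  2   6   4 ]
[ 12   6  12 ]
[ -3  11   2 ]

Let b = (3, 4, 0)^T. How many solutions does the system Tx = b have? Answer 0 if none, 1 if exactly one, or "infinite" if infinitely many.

Row reduce the augmented matrix [T | b].
R2 ← R2 − (6)·R1: [0, -30, -12, -14]
R3 ← R3 + (3/2)·R1: [0, 20, 8, 9/2]
R3 ← R3 + (2/3)·R2: [0, 0, 0, -29/6]
The echelon form has 3 nonzero rows; the last pivot sits in the augmented column, so rank(T) = 2 but rank([T|b]) = 3.
Since the ranks differ, the system is inconsistent.
It has no solutions.

0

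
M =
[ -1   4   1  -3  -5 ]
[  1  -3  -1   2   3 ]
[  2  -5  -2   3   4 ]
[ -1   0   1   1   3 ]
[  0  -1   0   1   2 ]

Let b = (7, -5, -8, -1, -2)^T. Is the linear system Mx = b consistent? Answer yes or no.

yes

Row reduce the augmented matrix [M | b].
R2 ← R2 + R1: [0, 1, 0, -1, -2, 2]
R3 ← R3 + (2)·R1: [0, 3, 0, -3, -6, 6]
R4 ← R4 − R1: [0, -4, 0, 4, 8, -8]
R3 ← R3 − (3)·R2: [0, 0, 0, 0, 0, 0]
R4 ← R4 + (4)·R2: [0, 0, 0, 0, 0, 0]
R5 ← R5 + R2: [0, 0, 0, 0, 0, 0]
The echelon form has 2 nonzero rows, and every pivot lies in the first 5 columns, so rank(M) = rank([M|b]) = 2.
The system is consistent.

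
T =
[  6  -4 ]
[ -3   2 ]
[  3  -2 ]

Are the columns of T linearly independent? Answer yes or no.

Row reduce T to echelon form.
R2 ← R2 + (1/2)·R1: [0, 0]
R3 ← R3 − (1/2)·R1: [0, 0]
1 pivot among 2 columns.
Only 1 < 2 pivot columns, so the columns are linearly dependent.

no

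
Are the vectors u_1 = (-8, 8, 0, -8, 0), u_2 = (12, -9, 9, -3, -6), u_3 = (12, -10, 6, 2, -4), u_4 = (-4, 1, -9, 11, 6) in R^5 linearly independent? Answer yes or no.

no

Form the matrix with these vectors as rows and row reduce.
R2 ← R2 + (3/2)·R1: [0, 3, 9, -15, -6]
R3 ← R3 + (3/2)·R1: [0, 2, 6, -10, -4]
R4 ← R4 − (1/2)·R1: [0, -3, -9, 15, 6]
R3 ← R3 − (2/3)·R2: [0, 0, 0, 0, 0]
R4 ← R4 + R2: [0, 0, 0, 0, 0]
2 nonzero rows, so the 4 vectors span a space of dimension 2.
Since 2 < 4, the vectors are linearly dependent.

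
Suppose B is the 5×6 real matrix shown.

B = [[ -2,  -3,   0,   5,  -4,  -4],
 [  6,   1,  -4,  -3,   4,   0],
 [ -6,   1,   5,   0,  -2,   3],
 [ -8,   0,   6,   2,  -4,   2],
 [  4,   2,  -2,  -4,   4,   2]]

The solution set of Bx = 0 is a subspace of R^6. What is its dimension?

Row reduce to echelon form.
R2 ← R2 + (3)·R1: [0, -8, -4, 12, -8, -12]
R3 ← R3 − (3)·R1: [0, 10, 5, -15, 10, 15]
R4 ← R4 − (4)·R1: [0, 12, 6, -18, 12, 18]
R5 ← R5 + (2)·R1: [0, -4, -2, 6, -4, -6]
R3 ← R3 + (5/4)·R2: [0, 0, 0, 0, 0, 0]
R4 ← R4 + (3/2)·R2: [0, 0, 0, 0, 0, 0]
R5 ← R5 − (1/2)·R2: [0, 0, 0, 0, 0, 0]
2 nonzero rows, so rank(B) = 2.
B has 6 columns; by rank–nullity, nullity = 6 − 2 = 4.

4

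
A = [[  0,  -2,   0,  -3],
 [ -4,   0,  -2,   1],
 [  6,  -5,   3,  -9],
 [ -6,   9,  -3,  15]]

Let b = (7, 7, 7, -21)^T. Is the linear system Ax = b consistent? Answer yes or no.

yes

Row reduce the augmented matrix [A | b].
Swap R1 ↔ R2
R3 ← R3 + (3/2)·R1: [0, -5, 0, -15/2, 35/2]
R4 ← R4 − (3/2)·R1: [0, 9, 0, 27/2, -63/2]
R3 ← R3 − (5/2)·R2: [0, 0, 0, 0, 0]
R4 ← R4 + (9/2)·R2: [0, 0, 0, 0, 0]
The echelon form has 2 nonzero rows, and every pivot lies in the first 4 columns, so rank(A) = rank([A|b]) = 2.
The system is consistent.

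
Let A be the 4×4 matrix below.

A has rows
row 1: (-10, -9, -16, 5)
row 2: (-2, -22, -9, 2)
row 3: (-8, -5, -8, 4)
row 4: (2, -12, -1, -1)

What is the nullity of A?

0

Row reduce to echelon form.
R2 ← R2 − (1/5)·R1: [0, -101/5, -29/5, 1]
R3 ← R3 − (4/5)·R1: [0, 11/5, 24/5, 0]
R4 ← R4 + (1/5)·R1: [0, -69/5, -21/5, 0]
R3 ← R3 + (11/101)·R2: [0, 0, 421/101, 11/101]
R4 ← R4 − (69/101)·R2: [0, 0, -24/101, -69/101]
R4 ← R4 + (24/421)·R3: [0, 0, 0, -285/421]
4 nonzero rows, so rank(A) = 4.
A has 4 columns; by rank–nullity, nullity = 4 − 4 = 0.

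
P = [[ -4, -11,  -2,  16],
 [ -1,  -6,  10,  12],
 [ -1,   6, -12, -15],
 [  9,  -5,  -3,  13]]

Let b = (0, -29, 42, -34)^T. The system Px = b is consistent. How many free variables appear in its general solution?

Row reduce the augmented matrix [P | b].
R2 ← R2 − (1/4)·R1: [0, -13/4, 21/2, 8, -29]
R3 ← R3 − (1/4)·R1: [0, 35/4, -23/2, -19, 42]
R4 ← R4 + (9/4)·R1: [0, -119/4, -15/2, 49, -34]
R3 ← R3 + (35/13)·R2: [0, 0, 218/13, 33/13, -469/13]
R4 ← R4 − (119/13)·R2: [0, 0, -1347/13, -315/13, 3009/13]
R4 ← R4 + (1347/218)·R3: [0, 0, 0, -1863/218, 1863/218]
The echelon form has 4 nonzero rows, and every pivot lies in the first 4 columns, so rank(P) = rank([P|b]) = 4.
The system is consistent.
Free variables = (unknowns) − (rank) = 4 − 4 = 0.

0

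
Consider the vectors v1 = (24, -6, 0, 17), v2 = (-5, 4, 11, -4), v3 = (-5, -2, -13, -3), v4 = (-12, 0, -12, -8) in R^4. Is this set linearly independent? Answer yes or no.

no

Form the matrix with these vectors as rows and row reduce.
R2 ← R2 + (5/24)·R1: [0, 11/4, 11, -11/24]
R3 ← R3 + (5/24)·R1: [0, -13/4, -13, 13/24]
R4 ← R4 + (1/2)·R1: [0, -3, -12, 1/2]
R3 ← R3 + (13/11)·R2: [0, 0, 0, 0]
R4 ← R4 + (12/11)·R2: [0, 0, 0, 0]
2 nonzero rows, so the 4 vectors span a space of dimension 2.
Since 2 < 4, the vectors are linearly dependent.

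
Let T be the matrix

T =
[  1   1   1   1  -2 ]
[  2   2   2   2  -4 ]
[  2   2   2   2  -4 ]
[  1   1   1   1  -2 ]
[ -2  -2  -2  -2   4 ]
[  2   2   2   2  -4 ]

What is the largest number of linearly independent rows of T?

Row reduce to echelon form.
R2 ← R2 − (2)·R1: [0, 0, 0, 0, 0]
R3 ← R3 − (2)·R1: [0, 0, 0, 0, 0]
R4 ← R4 − R1: [0, 0, 0, 0, 0]
R5 ← R5 + (2)·R1: [0, 0, 0, 0, 0]
R6 ← R6 − (2)·R1: [0, 0, 0, 0, 0]
Echelon form has 1 nonzero row, so rank(T) = 1.
The rank gives the maximum number of linearly independent rows: 1.

1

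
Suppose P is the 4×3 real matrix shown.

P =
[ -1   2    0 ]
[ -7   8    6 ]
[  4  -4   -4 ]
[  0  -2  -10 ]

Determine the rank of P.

3

Row reduce to echelon form.
R2 ← R2 − (7)·R1: [0, -6, 6]
R3 ← R3 + (4)·R1: [0, 4, -4]
R3 ← R3 + (2/3)·R2: [0, 0, 0]
R4 ← R4 − (1/3)·R2: [0, 0, -12]
Swap R3 ↔ R4
Echelon form has 3 nonzero rows, so rank(P) = 3.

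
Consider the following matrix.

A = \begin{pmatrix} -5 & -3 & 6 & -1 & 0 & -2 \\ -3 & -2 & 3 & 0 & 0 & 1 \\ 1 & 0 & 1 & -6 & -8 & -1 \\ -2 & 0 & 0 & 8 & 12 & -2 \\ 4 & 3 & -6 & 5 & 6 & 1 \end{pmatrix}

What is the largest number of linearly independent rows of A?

3

Row reduce to echelon form.
R2 ← R2 − (3/5)·R1: [0, -1/5, -3/5, 3/5, 0, 11/5]
R3 ← R3 + (1/5)·R1: [0, -3/5, 11/5, -31/5, -8, -7/5]
R4 ← R4 − (2/5)·R1: [0, 6/5, -12/5, 42/5, 12, -6/5]
R5 ← R5 + (4/5)·R1: [0, 3/5, -6/5, 21/5, 6, -3/5]
R3 ← R3 − (3)·R2: [0, 0, 4, -8, -8, -8]
R4 ← R4 + (6)·R2: [0, 0, -6, 12, 12, 12]
R5 ← R5 + (3)·R2: [0, 0, -3, 6, 6, 6]
R4 ← R4 + (3/2)·R3: [0, 0, 0, 0, 0, 0]
R5 ← R5 + (3/4)·R3: [0, 0, 0, 0, 0, 0]
Echelon form has 3 nonzero rows, so rank(A) = 3.
The rank gives the maximum number of linearly independent rows: 3.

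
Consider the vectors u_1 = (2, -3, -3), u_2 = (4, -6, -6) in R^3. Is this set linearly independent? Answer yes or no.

no

Form the matrix with these vectors as rows and row reduce.
R2 ← R2 − (2)·R1: [0, 0, 0]
1 nonzero row, so the 2 vectors span a space of dimension 1.
Since 1 < 2, the vectors are linearly dependent.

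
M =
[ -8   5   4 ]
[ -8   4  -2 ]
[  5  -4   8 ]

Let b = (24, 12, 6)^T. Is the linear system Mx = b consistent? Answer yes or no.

Row reduce the augmented matrix [M | b].
R2 ← R2 − R1: [0, -1, -6, -12]
R3 ← R3 + (5/8)·R1: [0, -7/8, 21/2, 21]
R3 ← R3 − (7/8)·R2: [0, 0, 63/4, 63/2]
The echelon form has 3 nonzero rows, and every pivot lies in the first 3 columns, so rank(M) = rank([M|b]) = 3.
The system is consistent.

yes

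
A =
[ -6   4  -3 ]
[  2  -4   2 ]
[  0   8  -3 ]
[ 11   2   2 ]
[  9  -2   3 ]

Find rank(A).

Row reduce to echelon form.
R2 ← R2 + (1/3)·R1: [0, -8/3, 1]
R4 ← R4 + (11/6)·R1: [0, 28/3, -7/2]
R5 ← R5 + (3/2)·R1: [0, 4, -3/2]
R3 ← R3 + (3)·R2: [0, 0, 0]
R4 ← R4 + (7/2)·R2: [0, 0, 0]
R5 ← R5 + (3/2)·R2: [0, 0, 0]
Echelon form has 2 nonzero rows, so rank(A) = 2.

2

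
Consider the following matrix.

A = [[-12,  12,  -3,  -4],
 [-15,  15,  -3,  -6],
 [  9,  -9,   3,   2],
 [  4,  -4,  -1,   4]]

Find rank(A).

Row reduce to echelon form.
R2 ← R2 − (5/4)·R1: [0, 0, 3/4, -1]
R3 ← R3 + (3/4)·R1: [0, 0, 3/4, -1]
R4 ← R4 + (1/3)·R1: [0, 0, -2, 8/3]
R3 ← R3 − R2: [0, 0, 0, 0]
R4 ← R4 + (8/3)·R2: [0, 0, 0, 0]
Echelon form has 2 nonzero rows, so rank(A) = 2.

2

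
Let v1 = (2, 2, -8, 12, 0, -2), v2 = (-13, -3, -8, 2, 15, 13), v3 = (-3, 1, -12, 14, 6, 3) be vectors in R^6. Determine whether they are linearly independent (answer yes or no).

no

Form the matrix with these vectors as rows and row reduce.
R2 ← R2 + (13/2)·R1: [0, 10, -60, 80, 15, 0]
R3 ← R3 + (3/2)·R1: [0, 4, -24, 32, 6, 0]
R3 ← R3 − (2/5)·R2: [0, 0, 0, 0, 0, 0]
2 nonzero rows, so the 3 vectors span a space of dimension 2.
Since 2 < 3, the vectors are linearly dependent.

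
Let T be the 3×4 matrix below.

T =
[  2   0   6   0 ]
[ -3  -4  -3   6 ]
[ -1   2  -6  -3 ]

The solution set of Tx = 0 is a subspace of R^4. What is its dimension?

2

Row reduce to echelon form.
R2 ← R2 + (3/2)·R1: [0, -4, 6, 6]
R3 ← R3 + (1/2)·R1: [0, 2, -3, -3]
R3 ← R3 + (1/2)·R2: [0, 0, 0, 0]
2 nonzero rows, so rank(T) = 2.
T has 4 columns; by rank–nullity, nullity = 4 − 2 = 2.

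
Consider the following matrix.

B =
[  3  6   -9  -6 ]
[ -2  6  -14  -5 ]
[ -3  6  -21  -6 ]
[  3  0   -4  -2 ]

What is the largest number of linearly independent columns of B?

3

Row reduce to echelon form.
R2 ← R2 + (2/3)·R1: [0, 10, -20, -9]
R3 ← R3 + R1: [0, 12, -30, -12]
R4 ← R4 − R1: [0, -6, 5, 4]
R3 ← R3 − (6/5)·R2: [0, 0, -6, -6/5]
R4 ← R4 + (3/5)·R2: [0, 0, -7, -7/5]
R4 ← R4 − (7/6)·R3: [0, 0, 0, 0]
Echelon form has 3 nonzero rows, so rank(B) = 3.
The rank gives the maximum number of linearly independent columns: 3.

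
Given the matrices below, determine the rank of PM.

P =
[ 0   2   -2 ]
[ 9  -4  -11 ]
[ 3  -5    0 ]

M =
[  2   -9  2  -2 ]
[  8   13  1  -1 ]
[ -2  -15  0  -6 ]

2

First compute PM:
[[ 20,  56,   2,  10],
 [  8,  32,  14,  52],
 [-34, -92,   1,  -1]]
Now row reduce the product.
R2 ← R2 − (2/5)·R1: [0, 48/5, 66/5, 48]
R3 ← R3 + (17/10)·R1: [0, 16/5, 22/5, 16]
R3 ← R3 − (1/3)·R2: [0, 0, 0, 0]
2 nonzero rows, so rank(PM) = 2.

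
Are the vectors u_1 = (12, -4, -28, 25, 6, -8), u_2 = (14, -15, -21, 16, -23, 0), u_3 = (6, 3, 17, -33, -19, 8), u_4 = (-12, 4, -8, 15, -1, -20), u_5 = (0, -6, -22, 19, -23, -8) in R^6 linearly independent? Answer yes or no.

yes

Form the matrix with these vectors as rows and row reduce.
R2 ← R2 − (7/6)·R1: [0, -31/3, 35/3, -79/6, -30, 28/3]
R3 ← R3 − (1/2)·R1: [0, 5, 31, -91/2, -22, 12]
R4 ← R4 + R1: [0, 0, -36, 40, 5, -28]
R3 ← R3 + (15/31)·R2: [0, 0, 1136/31, -1608/31, -1132/31, 512/31]
R5 ← R5 − (18/31)·R2: [0, 0, -892/31, 826/31, -173/31, -416/31]
R4 ← R4 + (279/284)·R3: [0, 0, 0, -778/71, -2192/71, -836/71]
R5 ← R5 + (223/284)·R3: [0, 0, 0, -1000/71, -2432/71, -32/71]
R5 ← R5 − (500/389)·R4: [0, 0, 0, 0, 2112/389, 5712/389]
5 nonzero rows, so the 5 vectors span a space of dimension 5.
Since 5 = 5, the vectors are linearly independent.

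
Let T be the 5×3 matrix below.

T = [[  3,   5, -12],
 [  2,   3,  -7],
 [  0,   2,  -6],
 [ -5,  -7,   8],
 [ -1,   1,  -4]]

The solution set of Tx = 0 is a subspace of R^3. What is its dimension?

Row reduce to echelon form.
R2 ← R2 − (2/3)·R1: [0, -1/3, 1]
R4 ← R4 + (5/3)·R1: [0, 4/3, -12]
R5 ← R5 + (1/3)·R1: [0, 8/3, -8]
R3 ← R3 + (6)·R2: [0, 0, 0]
R4 ← R4 + (4)·R2: [0, 0, -8]
R5 ← R5 + (8)·R2: [0, 0, 0]
Swap R3 ↔ R4
3 nonzero rows, so rank(T) = 3.
T has 3 columns; by rank–nullity, nullity = 3 − 3 = 0.

0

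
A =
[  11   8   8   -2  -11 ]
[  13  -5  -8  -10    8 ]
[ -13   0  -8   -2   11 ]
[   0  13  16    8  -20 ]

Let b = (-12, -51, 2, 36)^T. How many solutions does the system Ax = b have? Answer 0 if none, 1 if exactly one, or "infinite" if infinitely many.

infinite

Row reduce the augmented matrix [A | b].
R2 ← R2 − (13/11)·R1: [0, -159/11, -192/11, -84/11, 21, -405/11]
R3 ← R3 + (13/11)·R1: [0, 104/11, 16/11, -48/11, -2, -134/11]
R3 ← R3 + (104/159)·R2: [0, 0, -528/53, -496/53, 622/53, -1922/53]
R4 ← R4 + (143/159)·R2: [0, 0, 16/53, 60/53, -59/53, 153/53]
R4 ← R4 + (1/33)·R3: [0, 0, 0, 28/33, -25/33, 59/33]
The echelon form has 4 nonzero rows, and every pivot lies in the first 5 columns, so rank(A) = rank([A|b]) = 4.
The system is consistent.
rank = 4 < 5 unknowns, so there are infinitely many solutions.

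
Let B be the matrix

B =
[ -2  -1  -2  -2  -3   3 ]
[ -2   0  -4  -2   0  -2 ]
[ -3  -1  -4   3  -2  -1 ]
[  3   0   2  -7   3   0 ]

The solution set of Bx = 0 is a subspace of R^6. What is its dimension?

2

Row reduce to echelon form.
R2 ← R2 − R1: [0, 1, -2, 0, 3, -5]
R3 ← R3 − (3/2)·R1: [0, 1/2, -1, 6, 5/2, -11/2]
R4 ← R4 + (3/2)·R1: [0, -3/2, -1, -10, -3/2, 9/2]
R3 ← R3 − (1/2)·R2: [0, 0, 0, 6, 1, -3]
R4 ← R4 + (3/2)·R2: [0, 0, -4, -10, 3, -3]
Swap R3 ↔ R4
4 nonzero rows, so rank(B) = 4.
B has 6 columns; by rank–nullity, nullity = 6 − 4 = 2.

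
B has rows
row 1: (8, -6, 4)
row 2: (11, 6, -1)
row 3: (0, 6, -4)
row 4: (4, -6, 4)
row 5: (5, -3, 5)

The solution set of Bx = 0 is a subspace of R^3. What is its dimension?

Row reduce to echelon form.
R2 ← R2 − (11/8)·R1: [0, 57/4, -13/2]
R4 ← R4 − (1/2)·R1: [0, -3, 2]
R5 ← R5 − (5/8)·R1: [0, 3/4, 5/2]
R3 ← R3 − (8/19)·R2: [0, 0, -24/19]
R4 ← R4 + (4/19)·R2: [0, 0, 12/19]
R5 ← R5 − (1/19)·R2: [0, 0, 54/19]
R4 ← R4 + (1/2)·R3: [0, 0, 0]
R5 ← R5 + (9/4)·R3: [0, 0, 0]
3 nonzero rows, so rank(B) = 3.
B has 3 columns; by rank–nullity, nullity = 3 − 3 = 0.

0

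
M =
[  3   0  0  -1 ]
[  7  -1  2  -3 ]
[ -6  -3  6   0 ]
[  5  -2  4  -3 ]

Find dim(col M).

Row reduce to echelon form.
R2 ← R2 − (7/3)·R1: [0, -1, 2, -2/3]
R3 ← R3 + (2)·R1: [0, -3, 6, -2]
R4 ← R4 − (5/3)·R1: [0, -2, 4, -4/3]
R3 ← R3 − (3)·R2: [0, 0, 0, 0]
R4 ← R4 − (2)·R2: [0, 0, 0, 0]
Echelon form has 2 nonzero rows, so rank(M) = 2.
The column space has dimension equal to the rank: 2.

2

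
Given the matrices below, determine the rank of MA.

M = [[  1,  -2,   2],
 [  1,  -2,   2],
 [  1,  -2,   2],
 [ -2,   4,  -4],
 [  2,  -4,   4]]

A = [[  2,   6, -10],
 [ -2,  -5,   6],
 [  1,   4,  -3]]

1

First compute MA:
[[  8,  24, -28],
 [  8,  24, -28],
 [  8,  24, -28],
 [-16, -48,  56],
 [ 16,  48, -56]]
Now row reduce the product.
R2 ← R2 − R1: [0, 0, 0]
R3 ← R3 − R1: [0, 0, 0]
R4 ← R4 + (2)·R1: [0, 0, 0]
R5 ← R5 − (2)·R1: [0, 0, 0]
1 nonzero row, so rank(MA) = 1.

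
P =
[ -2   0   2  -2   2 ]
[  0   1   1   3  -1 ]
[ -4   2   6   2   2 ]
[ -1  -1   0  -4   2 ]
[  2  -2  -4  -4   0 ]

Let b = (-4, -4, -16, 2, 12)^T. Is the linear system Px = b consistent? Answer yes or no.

Row reduce the augmented matrix [P | b].
R3 ← R3 − (2)·R1: [0, 2, 2, 6, -2, -8]
R4 ← R4 − (1/2)·R1: [0, -1, -1, -3, 1, 4]
R5 ← R5 + R1: [0, -2, -2, -6, 2, 8]
R3 ← R3 − (2)·R2: [0, 0, 0, 0, 0, 0]
R4 ← R4 + R2: [0, 0, 0, 0, 0, 0]
R5 ← R5 + (2)·R2: [0, 0, 0, 0, 0, 0]
The echelon form has 2 nonzero rows, and every pivot lies in the first 5 columns, so rank(P) = rank([P|b]) = 2.
The system is consistent.

yes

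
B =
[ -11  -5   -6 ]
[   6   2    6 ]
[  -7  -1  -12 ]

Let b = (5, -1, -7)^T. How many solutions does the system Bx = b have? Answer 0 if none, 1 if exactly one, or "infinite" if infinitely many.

0

Row reduce the augmented matrix [B | b].
R2 ← R2 + (6/11)·R1: [0, -8/11, 30/11, 19/11]
R3 ← R3 − (7/11)·R1: [0, 24/11, -90/11, -112/11]
R3 ← R3 + (3)·R2: [0, 0, 0, -5]
The echelon form has 3 nonzero rows; the last pivot sits in the augmented column, so rank(B) = 2 but rank([B|b]) = 3.
Since the ranks differ, the system is inconsistent.
It has no solutions.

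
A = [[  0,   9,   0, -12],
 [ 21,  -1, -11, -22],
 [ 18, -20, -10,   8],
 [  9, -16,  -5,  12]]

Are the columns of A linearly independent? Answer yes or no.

no

Row reduce A to echelon form.
Swap R1 ↔ R2
R3 ← R3 − (6/7)·R1: [0, -134/7, -4/7, 188/7]
R4 ← R4 − (3/7)·R1: [0, -109/7, -2/7, 150/7]
R3 ← R3 + (134/63)·R2: [0, 0, -4/7, 4/3]
R4 ← R4 + (109/63)·R2: [0, 0, -2/7, 2/3]
R4 ← R4 − (1/2)·R3: [0, 0, 0, 0]
3 pivots among 4 columns.
Only 3 < 4 pivot columns, so the columns are linearly dependent.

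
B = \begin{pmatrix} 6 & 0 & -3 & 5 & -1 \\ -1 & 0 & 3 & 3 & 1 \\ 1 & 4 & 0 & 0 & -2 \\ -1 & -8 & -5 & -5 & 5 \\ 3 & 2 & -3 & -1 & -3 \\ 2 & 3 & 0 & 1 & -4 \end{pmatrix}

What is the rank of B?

Row reduce to echelon form.
R2 ← R2 + (1/6)·R1: [0, 0, 5/2, 23/6, 5/6]
R3 ← R3 − (1/6)·R1: [0, 4, 1/2, -5/6, -11/6]
R4 ← R4 + (1/6)·R1: [0, -8, -11/2, -25/6, 29/6]
R5 ← R5 − (1/2)·R1: [0, 2, -3/2, -7/2, -5/2]
R6 ← R6 − (1/3)·R1: [0, 3, 1, -2/3, -11/3]
Swap R2 ↔ R3
R4 ← R4 + (2)·R2: [0, 0, -9/2, -35/6, 7/6]
R5 ← R5 − (1/2)·R2: [0, 0, -7/4, -37/12, -19/12]
R6 ← R6 − (3/4)·R2: [0, 0, 5/8, -1/24, -55/24]
R4 ← R4 + (9/5)·R3: [0, 0, 0, 16/15, 8/3]
R5 ← R5 + (7/10)·R3: [0, 0, 0, -2/5, -1]
R6 ← R6 − (1/4)·R3: [0, 0, 0, -1, -5/2]
R5 ← R5 + (3/8)·R4: [0, 0, 0, 0, 0]
R6 ← R6 + (15/16)·R4: [0, 0, 0, 0, 0]
Echelon form has 4 nonzero rows, so rank(B) = 4.

4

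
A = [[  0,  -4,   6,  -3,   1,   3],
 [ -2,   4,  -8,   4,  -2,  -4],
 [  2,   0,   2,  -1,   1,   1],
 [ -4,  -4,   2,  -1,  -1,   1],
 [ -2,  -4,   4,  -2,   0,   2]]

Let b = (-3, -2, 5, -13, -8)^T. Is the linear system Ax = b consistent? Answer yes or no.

Row reduce the augmented matrix [A | b].
Swap R1 ↔ R2
R3 ← R3 + R1: [0, 4, -6, 3, -1, -3, 3]
R4 ← R4 − (2)·R1: [0, -12, 18, -9, 3, 9, -9]
R5 ← R5 − R1: [0, -8, 12, -6, 2, 6, -6]
R3 ← R3 + R2: [0, 0, 0, 0, 0, 0, 0]
R4 ← R4 − (3)·R2: [0, 0, 0, 0, 0, 0, 0]
R5 ← R5 − (2)·R2: [0, 0, 0, 0, 0, 0, 0]
The echelon form has 2 nonzero rows, and every pivot lies in the first 6 columns, so rank(A) = rank([A|b]) = 2.
The system is consistent.

yes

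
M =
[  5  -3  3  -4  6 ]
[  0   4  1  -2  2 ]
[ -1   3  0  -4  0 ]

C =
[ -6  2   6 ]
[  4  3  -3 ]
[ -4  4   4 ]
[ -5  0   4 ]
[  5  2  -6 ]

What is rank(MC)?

3

First compute MC:
[[ -4,  25,  -1],
 [ 32,  20, -28],
 [ 38,   7, -31]]
Now row reduce the product.
R2 ← R2 + (8)·R1: [0, 220, -36]
R3 ← R3 + (19/2)·R1: [0, 489/2, -81/2]
R3 ← R3 − (489/440)·R2: [0, 0, -27/55]
3 nonzero rows, so rank(MC) = 3.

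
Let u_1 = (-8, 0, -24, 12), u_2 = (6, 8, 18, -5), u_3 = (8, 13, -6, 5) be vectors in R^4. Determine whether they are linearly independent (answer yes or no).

Form the matrix with these vectors as rows and row reduce.
R2 ← R2 + (3/4)·R1: [0, 8, 0, 4]
R3 ← R3 + R1: [0, 13, -30, 17]
R3 ← R3 − (13/8)·R2: [0, 0, -30, 21/2]
3 nonzero rows, so the 3 vectors span a space of dimension 3.
Since 3 = 3, the vectors are linearly independent.

yes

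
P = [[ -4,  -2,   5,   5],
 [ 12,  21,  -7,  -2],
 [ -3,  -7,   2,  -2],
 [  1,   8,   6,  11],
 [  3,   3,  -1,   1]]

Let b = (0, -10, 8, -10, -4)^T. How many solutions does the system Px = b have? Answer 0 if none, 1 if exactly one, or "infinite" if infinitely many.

1

Row reduce the augmented matrix [P | b].
R2 ← R2 + (3)·R1: [0, 15, 8, 13, -10]
R3 ← R3 − (3/4)·R1: [0, -11/2, -7/4, -23/4, 8]
R4 ← R4 + (1/4)·R1: [0, 15/2, 29/4, 49/4, -10]
R5 ← R5 + (3/4)·R1: [0, 3/2, 11/4, 19/4, -4]
R3 ← R3 + (11/30)·R2: [0, 0, 71/60, -59/60, 13/3]
R4 ← R4 − (1/2)·R2: [0, 0, 13/4, 23/4, -5]
R5 ← R5 − (1/10)·R2: [0, 0, 39/20, 69/20, -3]
R4 ← R4 − (195/71)·R3: [0, 0, 0, 600/71, -1200/71]
R5 ← R5 − (117/71)·R3: [0, 0, 0, 360/71, -720/71]
R5 ← R5 − (3/5)·R4: [0, 0, 0, 0, 0]
The echelon form has 4 nonzero rows, and every pivot lies in the first 4 columns, so rank(P) = rank([P|b]) = 4.
The system is consistent.
rank = 4 = number of unknowns, so the solution is unique.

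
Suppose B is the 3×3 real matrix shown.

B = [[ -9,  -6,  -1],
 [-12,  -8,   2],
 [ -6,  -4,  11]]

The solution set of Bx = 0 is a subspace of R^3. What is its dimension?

1

Row reduce to echelon form.
R2 ← R2 − (4/3)·R1: [0, 0, 10/3]
R3 ← R3 − (2/3)·R1: [0, 0, 35/3]
R3 ← R3 − (7/2)·R2: [0, 0, 0]
2 nonzero rows, so rank(B) = 2.
B has 3 columns; by rank–nullity, nullity = 3 − 2 = 1.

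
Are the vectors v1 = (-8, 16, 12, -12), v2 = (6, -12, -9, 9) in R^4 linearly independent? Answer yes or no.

Form the matrix with these vectors as rows and row reduce.
R2 ← R2 + (3/4)·R1: [0, 0, 0, 0]
1 nonzero row, so the 2 vectors span a space of dimension 1.
Since 1 < 2, the vectors are linearly dependent.

no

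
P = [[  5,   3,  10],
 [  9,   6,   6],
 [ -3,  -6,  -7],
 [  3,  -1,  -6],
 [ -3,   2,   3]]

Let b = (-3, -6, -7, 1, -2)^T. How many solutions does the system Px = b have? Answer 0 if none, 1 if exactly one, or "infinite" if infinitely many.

Row reduce the augmented matrix [P | b].
R2 ← R2 − (9/5)·R1: [0, 3/5, -12, -3/5]
R3 ← R3 + (3/5)·R1: [0, -21/5, -1, -44/5]
R4 ← R4 − (3/5)·R1: [0, -14/5, -12, 14/5]
R5 ← R5 + (3/5)·R1: [0, 19/5, 9, -19/5]
R3 ← R3 + (7)·R2: [0, 0, -85, -13]
R4 ← R4 + (14/3)·R2: [0, 0, -68, 0]
R5 ← R5 − (19/3)·R2: [0, 0, 85, 0]
R4 ← R4 − (4/5)·R3: [0, 0, 0, 52/5]
R5 ← R5 + R3: [0, 0, 0, -13]
R5 ← R5 + (5/4)·R4: [0, 0, 0, 0]
The echelon form has 4 nonzero rows; the last pivot sits in the augmented column, so rank(P) = 3 but rank([P|b]) = 4.
Since the ranks differ, the system is inconsistent.
It has no solutions.

0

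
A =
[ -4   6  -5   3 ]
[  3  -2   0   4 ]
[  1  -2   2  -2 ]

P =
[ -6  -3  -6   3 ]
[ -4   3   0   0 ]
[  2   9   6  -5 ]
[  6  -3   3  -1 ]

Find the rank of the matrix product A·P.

First compute AP:
[[  8, -24,   3,  10],
 [ 14, -27,  -6,   5],
 [ -6,  15,   0,  -5]]
Now row reduce the product.
R2 ← R2 − (7/4)·R1: [0, 15, -45/4, -25/2]
R3 ← R3 + (3/4)·R1: [0, -3, 9/4, 5/2]
R3 ← R3 + (1/5)·R2: [0, 0, 0, 0]
2 nonzero rows, so rank(AP) = 2.

2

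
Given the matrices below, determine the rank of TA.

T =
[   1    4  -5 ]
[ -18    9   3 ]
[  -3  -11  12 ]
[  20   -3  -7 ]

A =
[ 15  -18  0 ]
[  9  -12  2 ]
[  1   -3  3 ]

2

First compute TA:
[[ 46, -51,  -7],
 [-186, 207,  27],
 [-132, 150,  14],
 [266, -303, -27]]
Now row reduce the product.
R2 ← R2 + (93/23)·R1: [0, 18/23, -30/23]
R3 ← R3 + (66/23)·R1: [0, 84/23, -140/23]
R4 ← R4 − (133/23)·R1: [0, -186/23, 310/23]
R3 ← R3 − (14/3)·R2: [0, 0, 0]
R4 ← R4 + (31/3)·R2: [0, 0, 0]
2 nonzero rows, so rank(TA) = 2.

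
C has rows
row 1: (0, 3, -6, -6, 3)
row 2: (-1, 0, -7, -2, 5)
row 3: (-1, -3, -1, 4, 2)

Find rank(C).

2

Row reduce to echelon form.
Swap R1 ↔ R2
R3 ← R3 − R1: [0, -3, 6, 6, -3]
R3 ← R3 + R2: [0, 0, 0, 0, 0]
Echelon form has 2 nonzero rows, so rank(C) = 2.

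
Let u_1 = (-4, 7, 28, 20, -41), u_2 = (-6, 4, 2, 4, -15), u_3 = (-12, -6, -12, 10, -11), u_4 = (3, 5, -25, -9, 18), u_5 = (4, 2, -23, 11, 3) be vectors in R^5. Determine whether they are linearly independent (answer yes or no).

yes

Form the matrix with these vectors as rows and row reduce.
R2 ← R2 − (3/2)·R1: [0, -13/2, -40, -26, 93/2]
R3 ← R3 − (3)·R1: [0, -27, -96, -50, 112]
R4 ← R4 + (3/4)·R1: [0, 41/4, -4, 6, -51/4]
R5 ← R5 + R1: [0, 9, 5, 31, -38]
R3 ← R3 − (54/13)·R2: [0, 0, 912/13, 58, -1055/13]
R4 ← R4 + (41/26)·R2: [0, 0, -872/13, -35, 1575/26]
R5 ← R5 + (18/13)·R2: [0, 0, -655/13, -5, 343/13]
R4 ← R4 + (109/114)·R3: [0, 0, 0, 1166/57, -970/57]
R5 ← R5 + (655/912)·R3: [0, 0, 0, 16715/456, -29093/912]
R5 ← R5 − (16715/9328)·R4: [0, 0, 0, 0, -13117/9328]
5 nonzero rows, so the 5 vectors span a space of dimension 5.
Since 5 = 5, the vectors are linearly independent.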